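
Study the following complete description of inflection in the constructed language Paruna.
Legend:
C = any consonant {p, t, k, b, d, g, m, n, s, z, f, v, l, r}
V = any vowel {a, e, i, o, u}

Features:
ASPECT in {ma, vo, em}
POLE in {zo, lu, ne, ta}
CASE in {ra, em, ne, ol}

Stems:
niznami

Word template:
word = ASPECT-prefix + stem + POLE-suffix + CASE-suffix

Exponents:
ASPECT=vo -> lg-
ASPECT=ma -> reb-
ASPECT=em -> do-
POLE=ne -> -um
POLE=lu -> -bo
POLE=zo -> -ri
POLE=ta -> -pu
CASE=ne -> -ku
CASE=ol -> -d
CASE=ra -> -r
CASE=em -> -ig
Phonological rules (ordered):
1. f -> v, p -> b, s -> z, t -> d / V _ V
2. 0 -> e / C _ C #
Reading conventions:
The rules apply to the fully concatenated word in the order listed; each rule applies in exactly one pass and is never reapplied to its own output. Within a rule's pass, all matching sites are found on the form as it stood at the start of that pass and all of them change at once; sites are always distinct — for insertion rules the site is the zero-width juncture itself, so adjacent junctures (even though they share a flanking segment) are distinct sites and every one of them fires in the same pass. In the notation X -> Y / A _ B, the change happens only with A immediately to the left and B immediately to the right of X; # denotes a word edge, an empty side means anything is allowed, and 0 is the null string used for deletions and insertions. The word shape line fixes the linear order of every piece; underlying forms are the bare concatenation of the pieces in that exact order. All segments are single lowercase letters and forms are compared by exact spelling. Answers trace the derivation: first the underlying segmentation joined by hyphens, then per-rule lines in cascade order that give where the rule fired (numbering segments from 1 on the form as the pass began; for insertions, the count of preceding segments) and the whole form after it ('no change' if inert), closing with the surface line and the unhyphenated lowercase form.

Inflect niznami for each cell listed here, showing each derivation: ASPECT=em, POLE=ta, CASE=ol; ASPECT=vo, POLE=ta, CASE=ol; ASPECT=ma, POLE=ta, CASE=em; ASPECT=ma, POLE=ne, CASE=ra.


cell ASPECT=em, POLE=ta, CASE=ol:
underlying: do-niznami-pu-d
1. f -> v, p -> b, s -> z, t -> d / V _ V: fires at position(s) 10: doniznamibud
2. 0 -> e / C _ C #: no change
surface: doniznamibud

cell ASPECT=vo, POLE=ta, CASE=ol:
underlying: lg-niznami-pu-d
1. f -> v, p -> b, s -> z, t -> d / V _ V: fires at position(s) 10: lgniznamibud
2. 0 -> e / C _ C #: no change
surface: lgniznamibud

cell ASPECT=ma, POLE=ta, CASE=em:
underlying: reb-niznami-pu-ig
1. f -> v, p -> b, s -> z, t -> d / V _ V: fires at position(s) 11: rebniznamibuig
2. 0 -> e / C _ C #: no change
surface: rebniznamibuig

cell ASPECT=ma, POLE=ne, CASE=ra:
underlying: reb-niznami-um-r
1. f -> v, p -> b, s -> z, t -> d / V _ V: no change
2. 0 -> e / C _ C #: inserts after position(s) 12: rebniznamiumer
surface: rebniznamiumer


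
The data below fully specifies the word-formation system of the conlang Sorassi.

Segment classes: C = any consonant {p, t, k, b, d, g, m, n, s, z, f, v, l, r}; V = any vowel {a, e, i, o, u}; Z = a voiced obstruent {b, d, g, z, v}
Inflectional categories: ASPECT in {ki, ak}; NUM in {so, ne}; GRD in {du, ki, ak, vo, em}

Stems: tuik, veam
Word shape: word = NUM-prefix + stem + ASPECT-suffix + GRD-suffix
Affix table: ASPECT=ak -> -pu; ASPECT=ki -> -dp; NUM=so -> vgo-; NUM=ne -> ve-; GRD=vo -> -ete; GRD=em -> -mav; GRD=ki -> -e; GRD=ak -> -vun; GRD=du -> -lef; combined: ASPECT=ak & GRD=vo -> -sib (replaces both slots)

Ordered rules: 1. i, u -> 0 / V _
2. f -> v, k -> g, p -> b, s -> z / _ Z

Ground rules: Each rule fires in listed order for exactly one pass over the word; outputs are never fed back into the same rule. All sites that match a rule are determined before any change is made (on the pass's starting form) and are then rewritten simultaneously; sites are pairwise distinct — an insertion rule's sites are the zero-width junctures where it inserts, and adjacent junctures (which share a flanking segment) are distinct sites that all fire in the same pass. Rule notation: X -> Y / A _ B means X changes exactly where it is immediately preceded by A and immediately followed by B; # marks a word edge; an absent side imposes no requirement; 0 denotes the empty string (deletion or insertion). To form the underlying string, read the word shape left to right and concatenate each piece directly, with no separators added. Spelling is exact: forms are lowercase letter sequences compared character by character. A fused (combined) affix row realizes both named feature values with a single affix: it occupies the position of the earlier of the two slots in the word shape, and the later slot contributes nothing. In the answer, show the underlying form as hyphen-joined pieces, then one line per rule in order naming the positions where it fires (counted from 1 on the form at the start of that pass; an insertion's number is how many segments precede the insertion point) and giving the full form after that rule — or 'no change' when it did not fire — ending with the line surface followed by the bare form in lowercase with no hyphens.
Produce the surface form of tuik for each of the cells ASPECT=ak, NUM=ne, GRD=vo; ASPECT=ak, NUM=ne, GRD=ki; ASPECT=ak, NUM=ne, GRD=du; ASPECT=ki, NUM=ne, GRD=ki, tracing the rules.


cell ASPECT=ak, NUM=ne, GRD=vo:
underlying: ve-tuik-sib
1. i, u -> 0 / V _: fires at position(s) 5: vetuksib
2. f -> v, k -> g, p -> b, s -> z / _ Z: no change
surface: vetuksib

cell ASPECT=ak, NUM=ne, GRD=ki:
underlying: ve-tuik-pu-e
1. i, u -> 0 / V _: fires at position(s) 5: vetukpue
2. f -> v, k -> g, p -> b, s -> z / _ Z: no change
surface: vetukpue

cell ASPECT=ak, NUM=ne, GRD=du:
underlying: ve-tuik-pu-lef
1. i, u -> 0 / V _: fires at position(s) 5: vetukpulef
2. f -> v, k -> g, p -> b, s -> z / _ Z: no change
surface: vetukpulef

cell ASPECT=ki, NUM=ne, GRD=ki:
underlying: ve-tuik-dp-e
1. i, u -> 0 / V _: fires at position(s) 5: vetukdpe
2. f -> v, k -> g, p -> b, s -> z / _ Z: fires at position(s) 5: vetugdpe
surface: vetugdpe


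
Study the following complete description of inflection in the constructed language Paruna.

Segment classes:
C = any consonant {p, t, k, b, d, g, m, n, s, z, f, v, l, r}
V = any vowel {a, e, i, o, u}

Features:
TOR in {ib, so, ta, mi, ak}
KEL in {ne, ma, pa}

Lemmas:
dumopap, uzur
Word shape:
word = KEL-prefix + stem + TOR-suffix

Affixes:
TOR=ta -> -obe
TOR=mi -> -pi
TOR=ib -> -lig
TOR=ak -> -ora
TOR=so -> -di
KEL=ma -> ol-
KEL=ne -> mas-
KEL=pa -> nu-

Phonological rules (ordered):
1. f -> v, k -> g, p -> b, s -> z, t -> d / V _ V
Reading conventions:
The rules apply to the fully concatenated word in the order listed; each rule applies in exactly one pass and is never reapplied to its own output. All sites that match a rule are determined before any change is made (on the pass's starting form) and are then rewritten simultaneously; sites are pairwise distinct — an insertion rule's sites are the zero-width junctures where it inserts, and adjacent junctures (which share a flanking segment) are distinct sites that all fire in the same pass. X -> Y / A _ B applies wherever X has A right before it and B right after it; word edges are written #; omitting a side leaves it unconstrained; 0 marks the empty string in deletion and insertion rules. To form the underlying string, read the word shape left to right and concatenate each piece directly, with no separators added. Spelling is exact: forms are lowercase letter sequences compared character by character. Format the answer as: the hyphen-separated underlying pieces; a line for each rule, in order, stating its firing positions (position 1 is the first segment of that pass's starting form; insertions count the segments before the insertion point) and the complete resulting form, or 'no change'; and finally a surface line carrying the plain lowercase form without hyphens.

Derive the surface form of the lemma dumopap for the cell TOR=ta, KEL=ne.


underlying: mas-dumopap-obe
1. f -> v, k -> g, p -> b, s -> z, t -> d / V _ V: fires at position(s) 8, 10: masdumobabobe
surface: masdumobabobe


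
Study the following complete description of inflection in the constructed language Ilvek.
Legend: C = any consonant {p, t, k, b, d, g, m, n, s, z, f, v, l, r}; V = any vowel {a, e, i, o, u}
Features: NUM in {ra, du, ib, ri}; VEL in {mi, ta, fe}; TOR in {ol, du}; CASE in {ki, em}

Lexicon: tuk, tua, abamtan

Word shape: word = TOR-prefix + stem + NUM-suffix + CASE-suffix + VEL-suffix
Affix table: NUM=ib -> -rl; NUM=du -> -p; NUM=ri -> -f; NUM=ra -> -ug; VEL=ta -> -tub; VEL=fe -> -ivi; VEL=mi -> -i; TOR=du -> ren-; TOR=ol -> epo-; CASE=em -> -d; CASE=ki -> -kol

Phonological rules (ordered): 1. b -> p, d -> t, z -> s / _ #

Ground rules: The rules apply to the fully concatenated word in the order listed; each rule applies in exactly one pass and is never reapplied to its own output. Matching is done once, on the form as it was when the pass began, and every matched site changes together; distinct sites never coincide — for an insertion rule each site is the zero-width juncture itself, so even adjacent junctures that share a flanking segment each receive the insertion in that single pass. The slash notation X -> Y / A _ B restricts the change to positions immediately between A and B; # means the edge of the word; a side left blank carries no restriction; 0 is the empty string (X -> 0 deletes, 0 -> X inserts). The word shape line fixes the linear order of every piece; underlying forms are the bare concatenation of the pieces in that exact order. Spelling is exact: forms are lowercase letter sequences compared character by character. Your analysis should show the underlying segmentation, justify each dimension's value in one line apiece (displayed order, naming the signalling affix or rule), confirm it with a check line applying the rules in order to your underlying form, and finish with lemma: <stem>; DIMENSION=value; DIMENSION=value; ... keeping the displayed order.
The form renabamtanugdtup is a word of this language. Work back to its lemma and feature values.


underlying: ren-abamtan-ug-d-tub
NUM=ra - signalled by the affix -ug
VEL=ta - signalled by the affix -tub
TOR=du - signalled by the affix ren-
CASE=em - signalled by the affix -d
check: renabamtanugdtub -> renabamtanugdtup
lemma: abamtan; NUM=ra; VEL=ta; TOR=du; CASE=em


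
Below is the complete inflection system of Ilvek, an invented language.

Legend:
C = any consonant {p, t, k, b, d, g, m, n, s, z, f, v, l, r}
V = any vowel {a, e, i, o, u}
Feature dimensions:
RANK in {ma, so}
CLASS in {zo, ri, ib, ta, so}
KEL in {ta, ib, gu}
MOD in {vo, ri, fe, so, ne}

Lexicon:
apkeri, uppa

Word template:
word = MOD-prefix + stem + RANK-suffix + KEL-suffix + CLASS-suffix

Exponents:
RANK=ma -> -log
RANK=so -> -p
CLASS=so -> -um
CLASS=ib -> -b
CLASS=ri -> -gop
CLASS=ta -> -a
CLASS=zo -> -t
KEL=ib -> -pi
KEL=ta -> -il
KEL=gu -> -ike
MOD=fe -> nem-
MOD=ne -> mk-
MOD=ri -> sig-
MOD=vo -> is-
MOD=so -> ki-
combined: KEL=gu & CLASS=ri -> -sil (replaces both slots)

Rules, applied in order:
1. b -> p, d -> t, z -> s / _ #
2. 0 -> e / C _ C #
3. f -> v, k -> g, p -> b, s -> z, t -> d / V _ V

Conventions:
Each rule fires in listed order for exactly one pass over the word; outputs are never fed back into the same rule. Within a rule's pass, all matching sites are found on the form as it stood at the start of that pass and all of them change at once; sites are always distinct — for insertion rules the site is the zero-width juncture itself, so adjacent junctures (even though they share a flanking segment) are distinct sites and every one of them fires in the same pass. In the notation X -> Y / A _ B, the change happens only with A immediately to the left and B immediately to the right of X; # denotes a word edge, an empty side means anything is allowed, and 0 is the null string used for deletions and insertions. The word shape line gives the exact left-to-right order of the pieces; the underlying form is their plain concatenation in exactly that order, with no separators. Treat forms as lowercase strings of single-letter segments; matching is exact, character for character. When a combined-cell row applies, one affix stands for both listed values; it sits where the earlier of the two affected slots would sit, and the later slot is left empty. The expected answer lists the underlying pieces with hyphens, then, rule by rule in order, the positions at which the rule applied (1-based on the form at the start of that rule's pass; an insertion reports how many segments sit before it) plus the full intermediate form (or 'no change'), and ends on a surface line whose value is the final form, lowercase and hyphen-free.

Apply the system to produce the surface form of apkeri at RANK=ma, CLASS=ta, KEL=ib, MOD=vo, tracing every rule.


underlying: is-apkeri-log-pi-a
1. b -> p, d -> t, z -> s / _ #: no change
2. 0 -> e / C _ C #: no change
3. f -> v, k -> g, p -> b, s -> z, t -> d / V _ V: fires at position(s) 2: izapkerilogpia
surface: izapkerilogpia


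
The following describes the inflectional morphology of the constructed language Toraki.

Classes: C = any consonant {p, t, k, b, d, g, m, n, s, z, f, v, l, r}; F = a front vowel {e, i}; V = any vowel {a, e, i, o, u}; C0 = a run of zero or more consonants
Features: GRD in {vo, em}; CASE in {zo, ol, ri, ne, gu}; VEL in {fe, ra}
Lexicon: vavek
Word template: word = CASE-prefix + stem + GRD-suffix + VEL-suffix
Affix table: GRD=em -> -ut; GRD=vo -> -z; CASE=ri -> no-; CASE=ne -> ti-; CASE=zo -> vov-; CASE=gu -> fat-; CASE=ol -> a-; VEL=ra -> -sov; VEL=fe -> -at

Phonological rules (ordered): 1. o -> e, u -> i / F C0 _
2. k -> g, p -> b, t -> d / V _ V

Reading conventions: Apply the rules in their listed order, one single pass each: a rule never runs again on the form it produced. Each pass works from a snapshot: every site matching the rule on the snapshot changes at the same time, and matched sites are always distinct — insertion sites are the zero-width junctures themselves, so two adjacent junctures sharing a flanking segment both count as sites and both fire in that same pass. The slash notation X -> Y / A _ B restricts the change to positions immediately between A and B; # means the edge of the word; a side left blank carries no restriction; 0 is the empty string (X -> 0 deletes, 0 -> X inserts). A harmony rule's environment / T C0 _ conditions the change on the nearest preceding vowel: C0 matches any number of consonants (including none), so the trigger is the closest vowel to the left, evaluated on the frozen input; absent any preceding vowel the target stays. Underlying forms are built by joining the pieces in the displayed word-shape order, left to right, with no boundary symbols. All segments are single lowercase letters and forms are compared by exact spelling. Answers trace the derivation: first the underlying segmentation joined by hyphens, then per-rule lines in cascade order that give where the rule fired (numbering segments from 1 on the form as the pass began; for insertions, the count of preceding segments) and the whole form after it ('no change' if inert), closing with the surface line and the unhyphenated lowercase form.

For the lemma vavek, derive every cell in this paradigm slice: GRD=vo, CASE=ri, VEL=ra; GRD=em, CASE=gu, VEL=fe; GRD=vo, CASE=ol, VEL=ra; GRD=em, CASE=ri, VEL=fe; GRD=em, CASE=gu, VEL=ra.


cell GRD=vo, CASE=ri, VEL=ra:
underlying: no-vavek-z-sov
1. o -> e, u -> i / F C0 _: fires at position(s) 10: novavekzsev
2. k -> g, p -> b, t -> d / V _ V: no change
surface: novavekzsev

cell GRD=em, CASE=gu, VEL=fe:
underlying: fat-vavek-ut-at
1. o -> e, u -> i / F C0 _: fires at position(s) 9: fatvavekitat
2. k -> g, p -> b, t -> d / V _ V: fires at position(s) 8, 10: fatvavegidat
surface: fatvavegidat

cell GRD=vo, CASE=ol, VEL=ra:
underlying: a-vavek-z-sov
1. o -> e, u -> i / F C0 _: fires at position(s) 9: avavekzsev
2. k -> g, p -> b, t -> d / V _ V: no change
surface: avavekzsev

cell GRD=em, CASE=ri, VEL=fe:
underlying: no-vavek-ut-at
1. o -> e, u -> i / F C0 _: fires at position(s) 8: novavekitat
2. k -> g, p -> b, t -> d / V _ V: fires at position(s) 7, 9: novavegidat
surface: novavegidat

cell GRD=em, CASE=gu, VEL=ra:
underlying: fat-vavek-ut-sov
1. o -> e, u -> i / F C0 _: fires at position(s) 9: fatvavekitsov
2. k -> g, p -> b, t -> d / V _ V: fires at position(s) 8: fatvavegitsov
surface: fatvavegitsov


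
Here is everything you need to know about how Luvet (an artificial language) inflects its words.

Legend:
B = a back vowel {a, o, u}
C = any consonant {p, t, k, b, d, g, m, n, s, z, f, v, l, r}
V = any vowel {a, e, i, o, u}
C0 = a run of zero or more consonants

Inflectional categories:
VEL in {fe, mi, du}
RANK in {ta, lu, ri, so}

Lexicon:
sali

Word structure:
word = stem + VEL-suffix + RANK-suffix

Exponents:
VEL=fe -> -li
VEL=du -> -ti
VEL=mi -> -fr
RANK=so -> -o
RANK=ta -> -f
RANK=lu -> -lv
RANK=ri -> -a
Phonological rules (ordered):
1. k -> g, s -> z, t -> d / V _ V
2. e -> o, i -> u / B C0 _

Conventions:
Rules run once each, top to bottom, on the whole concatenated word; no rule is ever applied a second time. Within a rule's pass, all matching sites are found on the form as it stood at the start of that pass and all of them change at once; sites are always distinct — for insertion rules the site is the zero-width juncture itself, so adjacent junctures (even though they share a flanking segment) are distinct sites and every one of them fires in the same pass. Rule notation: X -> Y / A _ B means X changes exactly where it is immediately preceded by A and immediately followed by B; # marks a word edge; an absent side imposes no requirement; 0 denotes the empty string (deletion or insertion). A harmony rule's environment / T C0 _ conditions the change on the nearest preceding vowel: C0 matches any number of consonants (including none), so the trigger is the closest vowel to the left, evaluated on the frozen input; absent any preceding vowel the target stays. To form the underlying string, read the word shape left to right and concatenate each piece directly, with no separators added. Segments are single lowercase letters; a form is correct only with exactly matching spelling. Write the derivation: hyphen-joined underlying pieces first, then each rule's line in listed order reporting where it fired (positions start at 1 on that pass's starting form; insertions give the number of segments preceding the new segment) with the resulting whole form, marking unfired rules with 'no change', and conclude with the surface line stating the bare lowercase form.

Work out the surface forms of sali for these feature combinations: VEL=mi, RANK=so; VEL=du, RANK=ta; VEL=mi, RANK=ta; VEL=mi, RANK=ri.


cell VEL=mi, RANK=so:
underlying: sali-fr-o
1. k -> g, s -> z, t -> d / V _ V: no change
2. e -> o, i -> u / B C0 _: fires at position(s) 4: salufro
surface: salufro

cell VEL=du, RANK=ta:
underlying: sali-ti-f
1. k -> g, s -> z, t -> d / V _ V: fires at position(s) 5: salidif
2. e -> o, i -> u / B C0 _: fires at position(s) 4: saludif
surface: saludif

cell VEL=mi, RANK=ta:
underlying: sali-fr-f
1. k -> g, s -> z, t -> d / V _ V: no change
2. e -> o, i -> u / B C0 _: fires at position(s) 4: salufrf
surface: salufrf

cell VEL=mi, RANK=ri:
underlying: sali-fr-a
1. k -> g, s -> z, t -> d / V _ V: no change
2. e -> o, i -> u / B C0 _: fires at position(s) 4: salufra
surface: salufra


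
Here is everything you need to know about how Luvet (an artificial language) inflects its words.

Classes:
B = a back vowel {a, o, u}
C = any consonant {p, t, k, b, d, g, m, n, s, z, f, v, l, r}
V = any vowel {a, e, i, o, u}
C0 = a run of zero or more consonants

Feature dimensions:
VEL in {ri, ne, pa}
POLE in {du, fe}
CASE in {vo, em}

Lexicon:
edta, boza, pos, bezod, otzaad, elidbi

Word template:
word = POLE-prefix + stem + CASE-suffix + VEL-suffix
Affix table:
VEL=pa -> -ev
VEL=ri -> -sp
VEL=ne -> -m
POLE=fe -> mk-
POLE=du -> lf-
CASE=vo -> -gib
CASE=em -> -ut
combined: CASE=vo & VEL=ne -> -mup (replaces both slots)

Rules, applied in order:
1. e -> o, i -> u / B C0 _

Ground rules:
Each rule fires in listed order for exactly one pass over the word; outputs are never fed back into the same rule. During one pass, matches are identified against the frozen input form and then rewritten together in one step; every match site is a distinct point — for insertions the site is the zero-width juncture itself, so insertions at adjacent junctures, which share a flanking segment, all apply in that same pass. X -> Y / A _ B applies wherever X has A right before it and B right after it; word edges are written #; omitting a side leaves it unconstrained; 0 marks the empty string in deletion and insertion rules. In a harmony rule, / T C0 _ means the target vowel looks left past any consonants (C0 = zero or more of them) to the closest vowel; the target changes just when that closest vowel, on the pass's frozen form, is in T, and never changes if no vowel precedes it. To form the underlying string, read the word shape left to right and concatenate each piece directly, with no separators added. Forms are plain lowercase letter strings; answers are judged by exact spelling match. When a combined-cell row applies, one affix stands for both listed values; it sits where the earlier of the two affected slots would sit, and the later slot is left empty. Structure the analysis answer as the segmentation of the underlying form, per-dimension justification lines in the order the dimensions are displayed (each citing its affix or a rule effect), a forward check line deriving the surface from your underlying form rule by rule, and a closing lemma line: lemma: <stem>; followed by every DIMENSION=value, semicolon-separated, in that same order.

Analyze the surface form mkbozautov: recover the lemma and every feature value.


underlying: mk-boza-ut-ev
VEL=pa - signalled by the affix -ev
POLE=fe - signalled by the affix mk-
CASE=em - signalled by the affix -ut
check: mkbozautev -> mkbozautov
lemma: boza; VEL=pa; POLE=fe; CASE=em


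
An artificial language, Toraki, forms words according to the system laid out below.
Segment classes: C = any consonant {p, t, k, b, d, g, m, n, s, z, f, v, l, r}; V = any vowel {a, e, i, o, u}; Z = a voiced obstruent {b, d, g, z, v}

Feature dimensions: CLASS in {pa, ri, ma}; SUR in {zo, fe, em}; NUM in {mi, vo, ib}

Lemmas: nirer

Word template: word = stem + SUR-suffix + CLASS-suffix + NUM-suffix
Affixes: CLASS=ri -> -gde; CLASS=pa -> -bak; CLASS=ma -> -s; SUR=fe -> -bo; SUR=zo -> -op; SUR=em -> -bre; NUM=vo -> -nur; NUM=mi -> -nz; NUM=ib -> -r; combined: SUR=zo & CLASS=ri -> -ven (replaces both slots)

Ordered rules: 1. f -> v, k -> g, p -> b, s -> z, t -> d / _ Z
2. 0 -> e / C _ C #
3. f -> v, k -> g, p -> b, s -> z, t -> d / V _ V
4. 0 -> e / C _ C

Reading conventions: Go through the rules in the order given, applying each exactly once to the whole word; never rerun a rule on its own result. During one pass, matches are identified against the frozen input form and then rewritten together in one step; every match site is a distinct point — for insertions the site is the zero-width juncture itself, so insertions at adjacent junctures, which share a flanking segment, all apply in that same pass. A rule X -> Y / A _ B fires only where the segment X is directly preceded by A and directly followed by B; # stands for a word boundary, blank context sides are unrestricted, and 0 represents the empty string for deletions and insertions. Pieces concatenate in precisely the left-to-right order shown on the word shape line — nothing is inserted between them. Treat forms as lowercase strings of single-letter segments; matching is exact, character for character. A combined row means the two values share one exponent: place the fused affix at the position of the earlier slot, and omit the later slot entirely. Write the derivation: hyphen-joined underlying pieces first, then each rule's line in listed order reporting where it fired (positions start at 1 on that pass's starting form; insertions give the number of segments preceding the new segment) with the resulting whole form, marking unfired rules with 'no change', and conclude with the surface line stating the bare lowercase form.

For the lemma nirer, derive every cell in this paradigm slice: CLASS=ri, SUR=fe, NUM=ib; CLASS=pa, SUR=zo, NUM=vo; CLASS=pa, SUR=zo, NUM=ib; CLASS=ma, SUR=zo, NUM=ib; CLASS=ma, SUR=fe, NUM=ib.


cell CLASS=ri, SUR=fe, NUM=ib:
underlying: nirer-bo-gde-r
1. f -> v, k -> g, p -> b, s -> z, t -> d / _ Z: no change
2. 0 -> e / C _ C #: no change
3. f -> v, k -> g, p -> b, s -> z, t -> d / V _ V: no change
4. 0 -> e / C _ C: inserts after position(s) 5, 8: nirerebogeder
surface: nirerebogeder

cell CLASS=pa, SUR=zo, NUM=vo:
underlying: nirer-op-bak-nur
1. f -> v, k -> g, p -> b, s -> z, t -> d / _ Z: fires at position(s) 7: nirerobbaknur
2. 0 -> e / C _ C #: no change
3. f -> v, k -> g, p -> b, s -> z, t -> d / V _ V: no change
4. 0 -> e / C _ C: inserts after position(s) 7, 10: nirerobebakenur
surface: nirerobebakenur

cell CLASS=pa, SUR=zo, NUM=ib:
underlying: nirer-op-bak-r
1. f -> v, k -> g, p -> b, s -> z, t -> d / _ Z: fires at position(s) 7: nirerobbakr
2. 0 -> e / C _ C #: inserts after position(s) 10: nirerobbaker
3. f -> v, k -> g, p -> b, s -> z, t -> d / V _ V: fires at position(s) 10: nirerobbager
4. 0 -> e / C _ C: inserts after position(s) 7: nirerobebager
surface: nirerobebager

cell CLASS=ma, SUR=zo, NUM=ib:
underlying: nirer-op-s-r
1. f -> v, k -> g, p -> b, s -> z, t -> d / _ Z: no change
2. 0 -> e / C _ C #: inserts after position(s) 8: nireropser
3. f -> v, k -> g, p -> b, s -> z, t -> d / V _ V: no change
4. 0 -> e / C _ C: inserts after position(s) 7: nireropeser
surface: nireropeser

cell CLASS=ma, SUR=fe, NUM=ib:
underlying: nirer-bo-s-r
1. f -> v, k -> g, p -> b, s -> z, t -> d / _ Z: no change
2. 0 -> e / C _ C #: inserts after position(s) 8: nirerboser
3. f -> v, k -> g, p -> b, s -> z, t -> d / V _ V: fires at position(s) 8: nirerbozer
4. 0 -> e / C _ C: inserts after position(s) 5: nirerebozer
surface: nirerebozer


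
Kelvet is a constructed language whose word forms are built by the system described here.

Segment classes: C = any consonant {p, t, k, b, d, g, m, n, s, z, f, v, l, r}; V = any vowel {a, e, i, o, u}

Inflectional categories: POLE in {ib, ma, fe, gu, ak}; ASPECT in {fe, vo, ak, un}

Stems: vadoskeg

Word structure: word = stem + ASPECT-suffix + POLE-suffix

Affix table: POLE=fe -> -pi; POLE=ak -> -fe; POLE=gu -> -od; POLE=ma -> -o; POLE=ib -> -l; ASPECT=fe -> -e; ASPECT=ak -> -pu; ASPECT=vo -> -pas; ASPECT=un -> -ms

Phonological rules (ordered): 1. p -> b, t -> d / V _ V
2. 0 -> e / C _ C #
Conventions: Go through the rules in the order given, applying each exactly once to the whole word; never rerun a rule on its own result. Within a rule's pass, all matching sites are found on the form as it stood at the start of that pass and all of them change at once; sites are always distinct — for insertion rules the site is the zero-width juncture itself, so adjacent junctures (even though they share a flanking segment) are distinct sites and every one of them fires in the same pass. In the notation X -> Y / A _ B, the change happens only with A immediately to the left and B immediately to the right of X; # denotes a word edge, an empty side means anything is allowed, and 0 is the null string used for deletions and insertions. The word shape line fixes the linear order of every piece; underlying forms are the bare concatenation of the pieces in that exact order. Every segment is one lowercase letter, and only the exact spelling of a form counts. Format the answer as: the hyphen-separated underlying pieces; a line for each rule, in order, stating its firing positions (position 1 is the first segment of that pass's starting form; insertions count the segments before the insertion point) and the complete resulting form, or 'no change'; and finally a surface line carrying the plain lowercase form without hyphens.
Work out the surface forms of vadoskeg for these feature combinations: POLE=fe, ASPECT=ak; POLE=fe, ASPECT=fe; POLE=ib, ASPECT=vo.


cell POLE=fe, ASPECT=ak:
underlying: vadoskeg-pu-pi
1. p -> b, t -> d / V _ V: fires at position(s) 11: vadoskegpubi
2. 0 -> e / C _ C #: no change
surface: vadoskegpubi

cell POLE=fe, ASPECT=fe:
underlying: vadoskeg-e-pi
1. p -> b, t -> d / V _ V: fires at position(s) 10: vadoskegebi
2. 0 -> e / C _ C #: no change
surface: vadoskegebi

cell POLE=ib, ASPECT=vo:
underlying: vadoskeg-pas-l
1. p -> b, t -> d / V _ V: no change
2. 0 -> e / C _ C #: inserts after position(s) 11: vadoskegpasel
surface: vadoskegpasel


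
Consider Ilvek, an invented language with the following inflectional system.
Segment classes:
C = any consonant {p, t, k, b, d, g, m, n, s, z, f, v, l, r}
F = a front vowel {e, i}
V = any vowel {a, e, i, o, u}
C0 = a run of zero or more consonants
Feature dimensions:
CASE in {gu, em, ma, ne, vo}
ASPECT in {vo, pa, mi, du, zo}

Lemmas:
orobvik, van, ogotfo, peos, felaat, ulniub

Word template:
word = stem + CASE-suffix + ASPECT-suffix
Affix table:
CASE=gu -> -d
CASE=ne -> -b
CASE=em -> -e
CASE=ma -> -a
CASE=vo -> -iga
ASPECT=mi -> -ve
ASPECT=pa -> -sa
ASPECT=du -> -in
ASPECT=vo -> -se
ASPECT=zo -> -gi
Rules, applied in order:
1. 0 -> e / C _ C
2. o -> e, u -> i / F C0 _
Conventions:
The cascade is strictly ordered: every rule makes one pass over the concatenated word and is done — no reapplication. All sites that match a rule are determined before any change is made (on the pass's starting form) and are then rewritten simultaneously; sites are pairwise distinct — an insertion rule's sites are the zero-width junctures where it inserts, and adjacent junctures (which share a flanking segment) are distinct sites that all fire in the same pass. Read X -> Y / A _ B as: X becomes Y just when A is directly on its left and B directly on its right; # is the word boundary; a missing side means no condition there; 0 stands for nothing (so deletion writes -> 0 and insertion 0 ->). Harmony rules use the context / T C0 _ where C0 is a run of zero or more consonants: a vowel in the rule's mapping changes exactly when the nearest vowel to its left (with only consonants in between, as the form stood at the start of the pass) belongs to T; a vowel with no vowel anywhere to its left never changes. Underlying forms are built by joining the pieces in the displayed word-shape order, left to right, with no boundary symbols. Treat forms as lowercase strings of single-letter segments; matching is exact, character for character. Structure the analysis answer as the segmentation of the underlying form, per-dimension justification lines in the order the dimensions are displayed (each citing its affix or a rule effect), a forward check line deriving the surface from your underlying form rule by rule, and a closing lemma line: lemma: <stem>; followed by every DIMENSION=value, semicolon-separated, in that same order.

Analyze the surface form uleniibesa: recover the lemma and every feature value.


underlying: ulniub-e-sa
CASE=em - signalled by the affix -e
ASPECT=pa - signalled by the affix -sa
check: ulniubesa -> uleniubesa -> uleniibesa
lemma: ulniub; CASE=em; ASPECT=pa


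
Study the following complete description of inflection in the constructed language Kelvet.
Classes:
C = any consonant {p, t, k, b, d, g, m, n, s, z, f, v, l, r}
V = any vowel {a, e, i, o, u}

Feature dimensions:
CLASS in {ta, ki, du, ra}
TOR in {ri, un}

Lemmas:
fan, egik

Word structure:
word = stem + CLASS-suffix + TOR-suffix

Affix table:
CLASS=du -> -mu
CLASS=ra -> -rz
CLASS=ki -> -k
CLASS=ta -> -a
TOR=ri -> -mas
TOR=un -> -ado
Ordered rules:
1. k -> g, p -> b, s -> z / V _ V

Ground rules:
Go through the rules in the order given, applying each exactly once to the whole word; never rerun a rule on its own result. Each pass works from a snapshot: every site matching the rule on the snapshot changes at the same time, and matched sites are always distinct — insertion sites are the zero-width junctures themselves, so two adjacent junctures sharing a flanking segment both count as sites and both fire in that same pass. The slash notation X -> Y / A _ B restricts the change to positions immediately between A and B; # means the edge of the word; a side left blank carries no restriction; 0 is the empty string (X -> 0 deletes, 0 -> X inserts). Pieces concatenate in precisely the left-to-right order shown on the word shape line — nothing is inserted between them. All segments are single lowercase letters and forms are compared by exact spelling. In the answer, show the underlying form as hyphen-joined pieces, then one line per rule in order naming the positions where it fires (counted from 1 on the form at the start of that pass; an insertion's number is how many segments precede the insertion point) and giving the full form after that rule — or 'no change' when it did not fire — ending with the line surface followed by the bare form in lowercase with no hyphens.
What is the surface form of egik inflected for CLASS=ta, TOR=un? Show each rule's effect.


underlying: egik-a-ado
1. k -> g, p -> b, s -> z / V _ V: fires at position(s) 4: egigaado
surface: egigaado


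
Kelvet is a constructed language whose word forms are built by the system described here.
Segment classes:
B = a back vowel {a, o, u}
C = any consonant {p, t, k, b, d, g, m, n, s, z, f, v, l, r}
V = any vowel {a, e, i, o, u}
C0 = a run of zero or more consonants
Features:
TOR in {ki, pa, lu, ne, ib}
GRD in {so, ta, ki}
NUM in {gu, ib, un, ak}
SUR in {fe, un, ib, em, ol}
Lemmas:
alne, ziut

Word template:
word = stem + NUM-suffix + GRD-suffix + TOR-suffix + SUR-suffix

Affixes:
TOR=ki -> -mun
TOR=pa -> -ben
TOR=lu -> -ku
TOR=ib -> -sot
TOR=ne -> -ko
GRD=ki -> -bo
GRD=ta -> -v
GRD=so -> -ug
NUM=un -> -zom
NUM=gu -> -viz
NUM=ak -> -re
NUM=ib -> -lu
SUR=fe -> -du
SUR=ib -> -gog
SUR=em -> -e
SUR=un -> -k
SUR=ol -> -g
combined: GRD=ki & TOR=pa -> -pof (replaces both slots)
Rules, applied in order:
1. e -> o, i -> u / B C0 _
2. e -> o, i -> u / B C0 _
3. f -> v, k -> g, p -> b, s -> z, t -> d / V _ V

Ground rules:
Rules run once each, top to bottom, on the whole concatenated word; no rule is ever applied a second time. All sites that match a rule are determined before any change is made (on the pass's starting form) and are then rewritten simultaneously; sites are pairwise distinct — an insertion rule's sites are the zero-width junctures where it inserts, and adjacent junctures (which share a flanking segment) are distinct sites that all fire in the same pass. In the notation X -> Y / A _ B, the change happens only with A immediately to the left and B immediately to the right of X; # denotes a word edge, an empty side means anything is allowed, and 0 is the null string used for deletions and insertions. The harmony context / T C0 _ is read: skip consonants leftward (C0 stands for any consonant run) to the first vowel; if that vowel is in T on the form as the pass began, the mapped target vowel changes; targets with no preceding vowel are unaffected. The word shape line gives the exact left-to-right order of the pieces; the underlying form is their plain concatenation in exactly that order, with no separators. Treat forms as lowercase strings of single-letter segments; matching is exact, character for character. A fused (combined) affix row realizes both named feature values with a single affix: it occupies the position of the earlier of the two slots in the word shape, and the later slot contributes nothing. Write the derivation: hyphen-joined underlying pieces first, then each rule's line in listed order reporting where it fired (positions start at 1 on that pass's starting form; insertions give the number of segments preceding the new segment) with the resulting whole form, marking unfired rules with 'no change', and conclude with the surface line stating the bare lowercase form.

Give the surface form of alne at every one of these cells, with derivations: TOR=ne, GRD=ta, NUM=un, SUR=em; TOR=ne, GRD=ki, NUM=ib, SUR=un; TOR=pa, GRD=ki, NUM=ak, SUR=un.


cell TOR=ne, GRD=ta, NUM=un, SUR=em:
underlying: alne-zom-v-ko-e
1. e -> o, i -> u / B C0 _: fires at position(s) 4, 11: alnozomvkoo
2. e -> o, i -> u / B C0 _: no change
3. f -> v, k -> g, p -> b, s -> z, t -> d / V _ V: no change
surface: alnozomvkoo

cell TOR=ne, GRD=ki, NUM=ib, SUR=un:
underlying: alne-lu-bo-ko-k
1. e -> o, i -> u / B C0 _: fires at position(s) 4: alnolubokok
2. e -> o, i -> u / B C0 _: no change
3. f -> v, k -> g, p -> b, s -> z, t -> d / V _ V: fires at position(s) 9: alnolubogok
surface: alnolubogok

cell TOR=pa, GRD=ki, NUM=ak, SUR=un:
underlying: alne-re-pof-k
1. e -> o, i -> u / B C0 _: fires at position(s) 4: alnorepofk
2. e -> o, i -> u / B C0 _: fires at position(s) 6: alnoropofk
3. f -> v, k -> g, p -> b, s -> z, t -> d / V _ V: fires at position(s) 7: alnorobofk
surface: alnorobofk


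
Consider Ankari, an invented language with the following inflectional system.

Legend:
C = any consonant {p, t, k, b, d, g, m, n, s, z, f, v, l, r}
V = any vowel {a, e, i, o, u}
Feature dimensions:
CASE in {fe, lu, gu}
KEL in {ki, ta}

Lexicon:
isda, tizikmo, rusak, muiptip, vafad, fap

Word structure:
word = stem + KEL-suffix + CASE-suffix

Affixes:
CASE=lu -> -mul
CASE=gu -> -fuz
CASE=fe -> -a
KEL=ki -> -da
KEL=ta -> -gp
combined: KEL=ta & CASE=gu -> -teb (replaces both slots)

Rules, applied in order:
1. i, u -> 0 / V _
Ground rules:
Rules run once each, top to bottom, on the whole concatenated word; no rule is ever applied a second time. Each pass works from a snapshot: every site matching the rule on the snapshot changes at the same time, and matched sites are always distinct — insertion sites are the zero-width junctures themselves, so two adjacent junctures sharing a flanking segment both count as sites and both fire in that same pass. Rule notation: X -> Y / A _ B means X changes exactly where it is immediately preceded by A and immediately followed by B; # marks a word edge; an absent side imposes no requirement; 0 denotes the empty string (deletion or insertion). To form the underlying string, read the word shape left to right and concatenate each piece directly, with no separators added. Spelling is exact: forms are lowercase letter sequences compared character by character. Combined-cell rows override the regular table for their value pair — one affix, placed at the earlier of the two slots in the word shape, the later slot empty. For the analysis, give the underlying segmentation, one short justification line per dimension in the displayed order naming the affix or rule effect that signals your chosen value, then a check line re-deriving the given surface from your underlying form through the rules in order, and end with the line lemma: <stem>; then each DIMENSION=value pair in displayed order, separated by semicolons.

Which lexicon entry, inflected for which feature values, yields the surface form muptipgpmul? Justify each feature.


underlying: muiptip-gp-mul
CASE=lu - signalled by the affix -mul
KEL=ta - signalled by the affix -gp
check: muiptipgpmul -> muptipgpmul
lemma: muiptip; CASE=lu; KEL=ta


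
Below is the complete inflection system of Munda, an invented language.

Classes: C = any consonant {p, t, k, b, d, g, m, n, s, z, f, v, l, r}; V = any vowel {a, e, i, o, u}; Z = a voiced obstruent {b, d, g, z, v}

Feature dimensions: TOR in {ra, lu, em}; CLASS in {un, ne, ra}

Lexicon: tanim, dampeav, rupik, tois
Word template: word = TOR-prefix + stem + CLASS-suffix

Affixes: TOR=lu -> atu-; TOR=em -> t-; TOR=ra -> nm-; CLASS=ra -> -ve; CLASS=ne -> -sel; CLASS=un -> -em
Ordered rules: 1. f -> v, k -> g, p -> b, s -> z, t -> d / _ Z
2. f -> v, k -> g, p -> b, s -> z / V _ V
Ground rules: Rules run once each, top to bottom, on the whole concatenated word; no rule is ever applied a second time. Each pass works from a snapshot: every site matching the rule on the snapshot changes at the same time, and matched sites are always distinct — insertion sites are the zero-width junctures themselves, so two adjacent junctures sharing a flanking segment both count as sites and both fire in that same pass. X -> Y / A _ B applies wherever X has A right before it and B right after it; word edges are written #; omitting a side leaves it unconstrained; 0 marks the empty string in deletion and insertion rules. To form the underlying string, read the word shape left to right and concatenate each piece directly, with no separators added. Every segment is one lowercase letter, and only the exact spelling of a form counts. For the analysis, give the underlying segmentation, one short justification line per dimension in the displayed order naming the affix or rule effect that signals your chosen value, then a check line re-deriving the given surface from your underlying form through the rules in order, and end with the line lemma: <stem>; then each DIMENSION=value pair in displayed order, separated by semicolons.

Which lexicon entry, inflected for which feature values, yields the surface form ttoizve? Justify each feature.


underlying: t-tois-ve
TOR=em - signalled by the affix t-
CLASS=ra - signalled by the affix -ve
check: ttoisve -> ttoizve -> ttoizve
lemma: tois; TOR=em; CLASS=ra
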